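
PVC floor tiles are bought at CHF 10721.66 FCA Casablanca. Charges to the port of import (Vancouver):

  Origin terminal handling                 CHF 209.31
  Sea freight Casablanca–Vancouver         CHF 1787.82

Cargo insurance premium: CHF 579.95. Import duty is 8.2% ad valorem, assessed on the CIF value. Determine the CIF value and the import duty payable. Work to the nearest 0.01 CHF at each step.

CIF = FCA price + pre-shipment costs + freight + insurance
CIF = 10721.66 + 209.31 + 1787.82 + 579.95 = 13298.74
Import duty = 13298.74 × 8.2% = 1090.50

CIF value: CHF 13298.74; import duty: CHF 1090.50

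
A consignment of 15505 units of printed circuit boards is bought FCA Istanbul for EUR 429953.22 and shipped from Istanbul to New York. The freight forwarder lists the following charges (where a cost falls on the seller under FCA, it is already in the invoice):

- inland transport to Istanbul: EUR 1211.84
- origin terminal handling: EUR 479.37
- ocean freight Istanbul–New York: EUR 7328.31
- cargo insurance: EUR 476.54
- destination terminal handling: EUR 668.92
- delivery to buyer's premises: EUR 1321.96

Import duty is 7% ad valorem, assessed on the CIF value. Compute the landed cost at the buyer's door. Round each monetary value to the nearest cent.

FCA: the seller delivers export-cleared goods to the carrier; the buyer bears costs from that point.
Already in the invoice (seller's account under FCA): inland to port — exclude.
CIF value = FCA price + origin terminal + freight + insurance = 429953.22 + 479.37 + 7328.31 + 476.54 = 438237.44
Import duty = 438237.44 × 7% = 30676.62
Buyer bears: origin terminal 479.37 + freight 7328.31 + insurance 476.54 + destination terminal 668.92 + delivery 1321.96 + duty 30676.62 = 40951.72
Landed cost = invoice 429953.22 + 40951.72 = 470904.94

Total landed cost: EUR 470904.94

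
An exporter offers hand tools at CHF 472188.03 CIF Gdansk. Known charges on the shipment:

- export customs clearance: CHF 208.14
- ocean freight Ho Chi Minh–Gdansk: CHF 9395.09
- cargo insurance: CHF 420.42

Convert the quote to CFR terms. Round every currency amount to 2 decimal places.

Not relevant to the conversion: freight, export clearance — on the seller under both CIF and CFR; already in the CIF price and stays in the CFR price.
From CIF to CFR, the seller no longer bears: insurance.
CFR price = 472188.03 − 420.42 = 471767.61

CFR price: CHF 471767.61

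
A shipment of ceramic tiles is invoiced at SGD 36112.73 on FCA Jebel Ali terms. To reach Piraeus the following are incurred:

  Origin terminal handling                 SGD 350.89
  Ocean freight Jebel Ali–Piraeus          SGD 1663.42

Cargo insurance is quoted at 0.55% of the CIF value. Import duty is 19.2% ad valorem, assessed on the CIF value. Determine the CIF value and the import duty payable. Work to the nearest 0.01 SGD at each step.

Let C be the CIF value. C = FCA price + pre-shipment costs + freight + 0.55% × C
C − 0.55% × C = 36112.73 + 350.89 + 1663.42
0.9945 × C = 38127.04
C = 38127.04 / 0.9945 = 38337.90
Insurance premium = 0.55% × 38337.90 = 210.86
Import duty = 38337.90 × 19.2% = 7360.88

CIF value: SGD 38337.90; import duty: SGD 7360.88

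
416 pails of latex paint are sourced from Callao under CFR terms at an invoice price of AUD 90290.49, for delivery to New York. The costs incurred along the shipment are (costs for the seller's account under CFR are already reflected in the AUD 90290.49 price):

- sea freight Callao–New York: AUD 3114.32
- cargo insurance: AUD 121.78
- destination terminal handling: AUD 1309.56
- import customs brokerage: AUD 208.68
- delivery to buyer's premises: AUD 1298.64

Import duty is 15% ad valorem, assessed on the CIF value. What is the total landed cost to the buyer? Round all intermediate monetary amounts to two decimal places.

CFR: the seller pays costs through ocean freight to the destination port, but not insurance.
Already in the invoice (seller's account under CFR): freight — exclude.
CIF value = CFR price + insurance = 90290.49 + 121.78 = 90412.27
Import duty = 90412.27 × 15% = 13561.84
Buyer bears: insurance 121.78 + destination terminal 1309.56 + brokerage 208.68 + delivery 1298.64 + duty 13561.84 = 16500.50
Landed cost = invoice 90290.49 + 16500.50 = 106790.99

Total landed cost: AUD 106790.99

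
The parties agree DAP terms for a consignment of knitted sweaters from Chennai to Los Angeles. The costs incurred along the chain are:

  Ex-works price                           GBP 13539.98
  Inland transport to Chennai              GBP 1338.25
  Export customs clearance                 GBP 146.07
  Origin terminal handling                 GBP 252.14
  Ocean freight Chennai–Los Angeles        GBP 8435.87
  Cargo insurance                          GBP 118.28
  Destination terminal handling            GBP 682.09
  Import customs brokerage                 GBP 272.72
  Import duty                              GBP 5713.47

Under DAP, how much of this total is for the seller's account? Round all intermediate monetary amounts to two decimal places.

Seller's account: GBP 24512.68

DAP: the seller bears all costs to the named destination except import duty and clearance.
Seller's account: goods 13539.98 + inland to port 1338.25 + export clearance 146.07 + origin terminal 252.14 + freight 8435.87 + insurance 118.28 + destination terminal 682.09 = 24512.68
Buyer's account: brokerage 272.72 + duty 5713.47 = 5986.19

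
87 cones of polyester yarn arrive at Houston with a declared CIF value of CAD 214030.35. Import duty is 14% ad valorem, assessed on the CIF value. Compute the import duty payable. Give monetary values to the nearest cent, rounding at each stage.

Import duty = 214030.35 × 14% = 29964.25

Import duty: CAD 29964.25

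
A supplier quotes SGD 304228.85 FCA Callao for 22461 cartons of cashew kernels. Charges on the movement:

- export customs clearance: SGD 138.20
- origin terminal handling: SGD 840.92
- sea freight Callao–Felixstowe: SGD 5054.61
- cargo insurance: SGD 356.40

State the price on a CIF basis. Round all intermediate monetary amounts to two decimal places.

Not relevant to the conversion: export clearance — on the seller under both FCA and CIF; already in the FCA price and stays in the CIF price.
From FCA to CIF, the seller additionally bears: origin terminal, freight, insurance.
CIF price = 304228.85 + 840.92 + 5054.61 + 356.40 = 310480.78

CIF price: SGD 310480.78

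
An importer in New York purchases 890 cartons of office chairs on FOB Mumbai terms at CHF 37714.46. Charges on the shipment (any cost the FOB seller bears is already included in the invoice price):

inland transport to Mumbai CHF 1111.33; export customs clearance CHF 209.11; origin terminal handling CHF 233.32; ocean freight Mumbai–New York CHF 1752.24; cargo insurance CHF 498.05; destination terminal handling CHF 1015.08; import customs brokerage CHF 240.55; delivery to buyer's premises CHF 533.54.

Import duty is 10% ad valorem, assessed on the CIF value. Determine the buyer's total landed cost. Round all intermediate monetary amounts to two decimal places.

FOB: the seller bears costs until goods are on board at the origin port; the buyer bears freight, insurance and all costs thereafter.
Already in the invoice (seller's account under FOB): inland to port, export clearance, origin terminal — exclude.
CIF value = FOB price + freight + insurance = 37714.46 + 1752.24 + 498.05 = 39964.75
Import duty = 39964.75 × 10% = 3996.48
Buyer bears: freight 1752.24 + insurance 498.05 + destination terminal 1015.08 + brokerage 240.55 + delivery 533.54 + duty 3996.48 = 8035.94
Landed cost = invoice 37714.46 + 8035.94 = 45750.40

Total landed cost: CHF 45750.40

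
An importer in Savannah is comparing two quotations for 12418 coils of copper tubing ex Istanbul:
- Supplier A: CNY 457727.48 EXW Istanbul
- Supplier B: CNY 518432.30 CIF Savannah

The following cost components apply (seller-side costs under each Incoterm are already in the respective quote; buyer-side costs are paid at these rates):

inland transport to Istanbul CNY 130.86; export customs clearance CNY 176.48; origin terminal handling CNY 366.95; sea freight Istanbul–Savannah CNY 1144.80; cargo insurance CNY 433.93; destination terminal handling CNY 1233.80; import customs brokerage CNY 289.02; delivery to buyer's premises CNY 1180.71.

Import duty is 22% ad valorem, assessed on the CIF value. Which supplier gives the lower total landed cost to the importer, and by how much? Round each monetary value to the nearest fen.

Supplier A is cheaper by CNY 71311.20

Supplier A (EXW):
CIF value = EXW price + inland to port + export clearance + origin terminal + freight + insurance = 457727.48 + 130.86 + 176.48 + 366.95 + 1144.80 + 433.93 = 459980.50
Import duty = 459980.50 × 22% = 101195.71
Buyer bears (A): 130.86 + 176.48 + 366.95 + 1144.80 + 433.93 + 1233.80 + 289.02 + 1180.71 = 4956.55
Landed cost (A) = invoice 457727.48 + 4956.55 + duty 101195.71 = 563879.74
Supplier B (CIF):
The CIF price already equals the CIF value: 518432.30
Import duty = 518432.30 × 22% = 114055.11
Buyer bears (B): 1233.80 + 289.02 + 1180.71 = 2703.53
Landed cost (B) = invoice 518432.30 + 2703.53 + duty 114055.11 = 635190.94
Difference = |563879.74 − 635190.94| = 71311.20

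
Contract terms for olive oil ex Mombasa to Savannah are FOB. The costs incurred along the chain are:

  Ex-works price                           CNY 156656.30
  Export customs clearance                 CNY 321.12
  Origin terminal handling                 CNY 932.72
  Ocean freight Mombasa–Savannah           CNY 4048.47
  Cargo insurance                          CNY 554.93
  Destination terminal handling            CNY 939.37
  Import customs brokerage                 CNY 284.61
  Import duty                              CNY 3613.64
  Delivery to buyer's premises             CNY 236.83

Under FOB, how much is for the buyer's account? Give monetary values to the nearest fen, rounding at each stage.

FOB: the seller bears costs until goods are on board at the origin port; the buyer bears freight, insurance and all costs thereafter.
Seller's account: goods 156656.30 + export clearance 321.12 + origin terminal 932.72 = 157910.14
Buyer's account: freight 4048.47 + insurance 554.93 + destination terminal 939.37 + brokerage 284.61 + duty 3613.64 + delivery 236.83 = 9677.85

Buyer's account: CNY 9677.85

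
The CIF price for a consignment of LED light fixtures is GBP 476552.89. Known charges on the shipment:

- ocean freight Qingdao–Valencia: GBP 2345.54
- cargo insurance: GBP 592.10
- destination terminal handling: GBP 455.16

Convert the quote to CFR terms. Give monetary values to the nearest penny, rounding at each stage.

CFR price: GBP 475960.79

Not relevant to the conversion: freight — on the seller under both CIF and CFR; already in the CIF price and stays in the CFR price. destination terminal — on the buyer under both terms; not part of either seller's price.
From CIF to CFR, the seller no longer bears: insurance.
CFR price = 476552.89 − 592.10 = 475960.79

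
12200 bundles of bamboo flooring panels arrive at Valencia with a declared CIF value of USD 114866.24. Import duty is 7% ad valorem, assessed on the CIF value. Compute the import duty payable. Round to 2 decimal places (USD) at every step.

Import duty = 114866.24 × 7% = 8040.64

Import duty: USD 8040.64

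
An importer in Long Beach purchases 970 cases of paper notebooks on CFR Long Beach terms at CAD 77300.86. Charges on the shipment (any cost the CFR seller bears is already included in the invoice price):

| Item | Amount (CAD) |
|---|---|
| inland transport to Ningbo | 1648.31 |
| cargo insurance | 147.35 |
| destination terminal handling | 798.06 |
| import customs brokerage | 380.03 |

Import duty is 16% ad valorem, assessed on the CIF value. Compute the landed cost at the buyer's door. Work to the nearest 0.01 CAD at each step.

CFR: the seller pays costs through ocean freight to the destination port, but not insurance.
Already in the invoice (seller's account under CFR): inland to port — exclude.
CIF value = CFR price + insurance = 77300.86 + 147.35 = 77448.21
Import duty = 77448.21 × 16% = 12391.71
Buyer bears: insurance 147.35 + destination terminal 798.06 + brokerage 380.03 + duty 12391.71 = 13717.15
Landed cost = invoice 77300.86 + 13717.15 = 91018.01

Total landed cost: CAD 91018.01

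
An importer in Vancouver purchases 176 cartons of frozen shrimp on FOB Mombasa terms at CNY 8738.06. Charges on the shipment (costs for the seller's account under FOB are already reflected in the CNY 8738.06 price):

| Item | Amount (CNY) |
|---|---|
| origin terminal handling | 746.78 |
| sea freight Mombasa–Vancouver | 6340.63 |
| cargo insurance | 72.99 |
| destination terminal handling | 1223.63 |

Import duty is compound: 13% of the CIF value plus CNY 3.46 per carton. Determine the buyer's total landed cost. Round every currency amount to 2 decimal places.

FOB: the seller bears costs until goods are on board at the origin port; the buyer bears freight, insurance and all costs thereafter.
Already in the invoice (seller's account under FOB): origin terminal — exclude.
CIF value = FOB price + freight + insurance = 8738.06 + 6340.63 + 72.99 = 15151.68
Ad valorem component: 15151.68 × 13% = 1969.72
Specific component: 176 × 3.46 = 608.96
Import duty = 1969.72 + 608.96 = 2578.68
Buyer bears: freight 6340.63 + insurance 72.99 + destination terminal 1223.63 + duty 2578.68 = 10215.93
Landed cost = invoice 8738.06 + 10215.93 = 18953.99

Total landed cost: CNY 18953.99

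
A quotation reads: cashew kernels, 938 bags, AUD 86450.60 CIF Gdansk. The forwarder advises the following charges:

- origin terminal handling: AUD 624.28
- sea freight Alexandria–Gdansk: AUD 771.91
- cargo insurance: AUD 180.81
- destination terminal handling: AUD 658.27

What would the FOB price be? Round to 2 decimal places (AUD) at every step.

Not relevant to the conversion: origin terminal — on the seller under both CIF and FOB; already in the CIF price and stays in the FOB price. destination terminal — on the buyer under both terms; not part of either seller's price.
From CIF to FOB, the seller no longer bears: freight, insurance.
FOB price = 86450.60 − 771.91 − 180.81 = 85497.88

FOB price: AUD 85497.88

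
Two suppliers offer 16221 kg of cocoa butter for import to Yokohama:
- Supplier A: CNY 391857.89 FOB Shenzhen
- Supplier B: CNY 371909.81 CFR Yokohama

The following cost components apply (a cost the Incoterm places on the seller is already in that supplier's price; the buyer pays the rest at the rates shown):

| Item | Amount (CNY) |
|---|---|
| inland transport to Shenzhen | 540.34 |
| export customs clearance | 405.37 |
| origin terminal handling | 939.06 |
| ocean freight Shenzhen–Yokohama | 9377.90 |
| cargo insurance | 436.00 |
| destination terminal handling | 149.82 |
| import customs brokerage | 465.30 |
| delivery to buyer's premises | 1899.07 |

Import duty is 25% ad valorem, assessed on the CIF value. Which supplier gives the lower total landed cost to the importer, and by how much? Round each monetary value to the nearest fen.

Supplier B is cheaper by CNY 36657.48

Supplier A (FOB):
CIF value = FOB price + freight + insurance = 391857.89 + 9377.90 + 436.00 = 401671.79
Import duty = 401671.79 × 25% = 100417.95
Buyer bears (A): 9377.90 + 436.00 + 149.82 + 465.30 + 1899.07 = 12328.09
Landed cost (A) = invoice 391857.89 + 12328.09 + duty 100417.95 = 504603.93
Supplier B (CFR):
CIF value = CFR price + insurance = 371909.81 + 436.00 = 372345.81
Import duty = 372345.81 × 25% = 93086.45
Buyer bears (B): 436.00 + 149.82 + 465.30 + 1899.07 = 2950.19
Landed cost (B) = invoice 371909.81 + 2950.19 + duty 93086.45 = 467946.45
Difference = |504603.93 − 467946.45| = 36657.48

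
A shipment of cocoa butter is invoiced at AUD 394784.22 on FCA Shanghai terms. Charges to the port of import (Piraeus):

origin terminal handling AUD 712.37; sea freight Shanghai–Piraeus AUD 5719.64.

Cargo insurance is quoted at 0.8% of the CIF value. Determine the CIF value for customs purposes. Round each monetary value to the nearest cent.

CIF value: AUD 404451.84

Let C be the CIF value. C = FCA price + pre-shipment costs + freight + 0.8% × C
C − 0.8% × C = 394784.22 + 712.37 + 5719.64
0.992 × C = 401216.23
C = 401216.23 / 0.992 = 404451.84
Insurance premium = 0.8% × 404451.84 = 3235.61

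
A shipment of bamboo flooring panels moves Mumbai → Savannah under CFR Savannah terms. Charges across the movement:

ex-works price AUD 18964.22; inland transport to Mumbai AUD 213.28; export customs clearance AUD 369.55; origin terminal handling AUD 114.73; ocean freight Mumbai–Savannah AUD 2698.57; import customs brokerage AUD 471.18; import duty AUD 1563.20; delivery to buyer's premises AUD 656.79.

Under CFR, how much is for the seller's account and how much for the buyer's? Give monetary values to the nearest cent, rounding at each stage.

CFR: the seller pays costs through ocean freight to the destination port, but not insurance.
Seller's account: goods 18964.22 + inland to port 213.28 + export clearance 369.55 + origin terminal 114.73 + freight 2698.57 = 22360.35
Buyer's account: brokerage 471.18 + duty 1563.20 + delivery 656.79 = 2691.17

Seller: AUD 22360.35; buyer: AUD 2691.17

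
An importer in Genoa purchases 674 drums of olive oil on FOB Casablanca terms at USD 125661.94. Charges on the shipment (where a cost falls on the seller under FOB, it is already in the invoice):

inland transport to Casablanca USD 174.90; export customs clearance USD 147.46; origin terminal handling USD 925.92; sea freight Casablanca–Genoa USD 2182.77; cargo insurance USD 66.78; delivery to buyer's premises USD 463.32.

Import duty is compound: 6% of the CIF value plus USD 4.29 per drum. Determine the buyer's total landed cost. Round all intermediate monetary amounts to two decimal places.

Total landed cost: USD 138940.96

FOB: the seller bears costs until goods are on board at the origin port; the buyer bears freight, insurance and all costs thereafter.
Already in the invoice (seller's account under FOB): inland to port, export clearance, origin terminal — exclude.
CIF value = FOB price + freight + insurance = 125661.94 + 2182.77 + 66.78 = 127911.49
Ad valorem component: 127911.49 × 6% = 7674.69
Specific component: 674 × 4.29 = 2891.46
Import duty = 7674.69 + 2891.46 = 10566.15
Buyer bears: freight 2182.77 + insurance 66.78 + delivery 463.32 + duty 10566.15 = 13279.02
Landed cost = invoice 125661.94 + 13279.02 = 138940.96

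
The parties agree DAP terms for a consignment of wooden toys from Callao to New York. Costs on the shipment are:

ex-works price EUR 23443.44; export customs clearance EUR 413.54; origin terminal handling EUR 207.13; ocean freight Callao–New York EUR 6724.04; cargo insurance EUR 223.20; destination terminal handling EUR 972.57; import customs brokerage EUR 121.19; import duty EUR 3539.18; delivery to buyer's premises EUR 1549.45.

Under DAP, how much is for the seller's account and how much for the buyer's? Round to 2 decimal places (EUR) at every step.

DAP: the seller bears all costs to the named destination except import duty and clearance.
Seller's account: goods 23443.44 + export clearance 413.54 + origin terminal 207.13 + freight 6724.04 + insurance 223.20 + destination terminal 972.57 + delivery 1549.45 = 33533.37
Buyer's account: brokerage 121.19 + duty 3539.18 = 3660.37

Seller: EUR 33533.37; buyer: EUR 3660.37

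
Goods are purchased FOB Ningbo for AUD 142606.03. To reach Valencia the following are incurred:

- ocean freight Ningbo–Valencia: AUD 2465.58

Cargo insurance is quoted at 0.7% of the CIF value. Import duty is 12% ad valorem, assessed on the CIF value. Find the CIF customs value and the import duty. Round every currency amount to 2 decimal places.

Let C be the CIF value. C = FOB price + freight + 0.7% × C
C − 0.7% × C = 142606.03 + 2465.58
0.993 × C = 145071.61
C = 145071.61 / 0.993 = 146094.27
Insurance premium = 0.7% × 146094.27 = 1022.66
Import duty = 146094.27 × 12% = 17531.31

CIF value: AUD 146094.27; import duty: AUD 17531.31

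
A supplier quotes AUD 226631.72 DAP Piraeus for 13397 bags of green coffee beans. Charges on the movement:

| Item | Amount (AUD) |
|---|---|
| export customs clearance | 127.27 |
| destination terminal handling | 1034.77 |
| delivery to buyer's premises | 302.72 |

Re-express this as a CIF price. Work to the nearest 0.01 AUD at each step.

Not relevant to the conversion: export clearance — on the seller under both DAP and CIF; already in the DAP price and stays in the CIF price.
From DAP to CIF, the seller no longer bears: destination terminal, delivery.
CIF price = 226631.72 − 1034.77 − 302.72 = 225294.23

CIF price: AUD 225294.23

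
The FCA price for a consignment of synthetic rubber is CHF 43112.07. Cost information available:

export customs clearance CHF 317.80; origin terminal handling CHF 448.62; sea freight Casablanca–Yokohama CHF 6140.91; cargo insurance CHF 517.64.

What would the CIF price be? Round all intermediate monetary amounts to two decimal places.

Not relevant to the conversion: export clearance — on the seller under both FCA and CIF; already in the FCA price and stays in the CIF price.
From FCA to CIF, the seller additionally bears: origin terminal, freight, insurance.
CIF price = 43112.07 + 448.62 + 6140.91 + 517.64 = 50219.24

CIF price: CHF 50219.24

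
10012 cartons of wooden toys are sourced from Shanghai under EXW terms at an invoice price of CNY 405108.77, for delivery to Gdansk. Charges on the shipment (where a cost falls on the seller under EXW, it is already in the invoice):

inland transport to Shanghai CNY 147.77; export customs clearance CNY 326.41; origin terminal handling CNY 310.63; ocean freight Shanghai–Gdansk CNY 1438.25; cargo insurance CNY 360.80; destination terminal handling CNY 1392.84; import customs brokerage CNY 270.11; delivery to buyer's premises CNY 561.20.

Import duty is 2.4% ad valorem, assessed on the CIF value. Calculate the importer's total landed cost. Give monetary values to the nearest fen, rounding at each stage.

Total landed cost: CNY 419701.40

EXW: the seller makes goods available at their premises; the buyer bears all onward costs.
CIF value = EXW price + inland to port + export clearance + origin terminal + freight + insurance = 405108.77 + 147.77 + 326.41 + 310.63 + 1438.25 + 360.80 = 407692.63
Import duty = 407692.63 × 2.4% = 9784.62
Buyer bears: inland to port 147.77 + export clearance 326.41 + origin terminal 310.63 + freight 1438.25 + insurance 360.80 + destination terminal 1392.84 + brokerage 270.11 + delivery 561.20 + duty 9784.62 = 14592.63
Landed cost = invoice 405108.77 + 14592.63 = 419701.40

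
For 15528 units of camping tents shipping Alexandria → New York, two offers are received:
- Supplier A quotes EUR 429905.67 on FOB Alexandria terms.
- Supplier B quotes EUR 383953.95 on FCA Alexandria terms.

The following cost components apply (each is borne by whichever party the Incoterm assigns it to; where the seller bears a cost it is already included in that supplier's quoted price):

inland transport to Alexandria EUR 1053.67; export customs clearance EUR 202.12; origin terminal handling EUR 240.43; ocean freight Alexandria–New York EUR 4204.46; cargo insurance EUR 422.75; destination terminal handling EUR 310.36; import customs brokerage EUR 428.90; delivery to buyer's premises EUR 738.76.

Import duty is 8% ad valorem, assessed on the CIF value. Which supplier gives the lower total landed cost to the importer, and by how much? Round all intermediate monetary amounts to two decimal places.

Supplier B is cheaper by EUR 49368.19

Supplier A (FOB):
CIF value = FOB price + freight + insurance = 429905.67 + 4204.46 + 422.75 = 434532.88
Import duty = 434532.88 × 8% = 34762.63
Buyer bears (A): 4204.46 + 422.75 + 310.36 + 428.90 + 738.76 = 6105.23
Landed cost (A) = invoice 429905.67 + 6105.23 + duty 34762.63 = 470773.53
Supplier B (FCA):
CIF value = FCA price + origin terminal + freight + insurance = 383953.95 + 240.43 + 4204.46 + 422.75 = 388821.59
Import duty = 388821.59 × 8% = 31105.73
Buyer bears (B): 240.43 + 4204.46 + 422.75 + 310.36 + 428.90 + 738.76 = 6345.66
Landed cost (B) = invoice 383953.95 + 6345.66 + duty 31105.73 = 421405.34
Difference = |470773.53 − 421405.34| = 49368.19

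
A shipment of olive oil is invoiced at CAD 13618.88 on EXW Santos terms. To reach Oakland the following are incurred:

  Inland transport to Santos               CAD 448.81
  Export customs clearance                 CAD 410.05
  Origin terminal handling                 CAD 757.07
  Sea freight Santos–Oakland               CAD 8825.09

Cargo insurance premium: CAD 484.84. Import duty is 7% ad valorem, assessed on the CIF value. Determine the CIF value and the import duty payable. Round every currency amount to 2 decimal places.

CIF = EXW price + pre-shipment costs + freight + insurance
CIF = 13618.88 + 448.81 + 410.05 + 757.07 + 8825.09 + 484.84 = 24544.74
Import duty = 24544.74 × 7% = 1718.13

CIF value: CAD 24544.74; import duty: CAD 1718.13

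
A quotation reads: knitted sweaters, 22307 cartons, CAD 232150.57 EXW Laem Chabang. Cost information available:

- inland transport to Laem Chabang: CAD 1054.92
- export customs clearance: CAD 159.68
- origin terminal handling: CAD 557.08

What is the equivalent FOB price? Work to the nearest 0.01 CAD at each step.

FOB price: CAD 233922.25

From EXW to FOB, the seller additionally bears: inland to port, export clearance, origin terminal.
FOB price = 232150.57 + 1054.92 + 159.68 + 557.08 = 233922.25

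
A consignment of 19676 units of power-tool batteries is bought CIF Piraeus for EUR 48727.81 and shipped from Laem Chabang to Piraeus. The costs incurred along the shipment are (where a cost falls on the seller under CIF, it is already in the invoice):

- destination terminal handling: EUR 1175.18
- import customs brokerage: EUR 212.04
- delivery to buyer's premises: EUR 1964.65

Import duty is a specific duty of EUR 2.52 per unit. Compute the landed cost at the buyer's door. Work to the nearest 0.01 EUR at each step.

CIF: the seller pays costs through ocean freight and marine insurance to the destination port.
The CIF price already equals the CIF value: 48727.81
Import duty = 19676 × 2.52 = 49583.52
Buyer bears: destination terminal 1175.18 + brokerage 212.04 + delivery 1964.65 + duty 49583.52 = 52935.39
Landed cost = invoice 48727.81 + 52935.39 = 101663.20

Total landed cost: EUR 101663.20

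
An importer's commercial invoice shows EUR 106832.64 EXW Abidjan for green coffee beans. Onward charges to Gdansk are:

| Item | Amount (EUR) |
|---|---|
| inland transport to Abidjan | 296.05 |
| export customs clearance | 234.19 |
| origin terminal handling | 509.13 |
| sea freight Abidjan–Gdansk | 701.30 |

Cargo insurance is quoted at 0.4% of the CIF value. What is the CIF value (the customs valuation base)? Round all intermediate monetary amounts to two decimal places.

CIF value: EUR 109009.35

Let C be the CIF value. C = EXW price + pre-shipment costs + freight + 0.4% × C
C − 0.4% × C = 106832.64 + 296.05 + 234.19 + 509.13 + 701.30
0.996 × C = 108573.31
C = 108573.31 / 0.996 = 109009.35
Insurance premium = 0.4% × 109009.35 = 436.04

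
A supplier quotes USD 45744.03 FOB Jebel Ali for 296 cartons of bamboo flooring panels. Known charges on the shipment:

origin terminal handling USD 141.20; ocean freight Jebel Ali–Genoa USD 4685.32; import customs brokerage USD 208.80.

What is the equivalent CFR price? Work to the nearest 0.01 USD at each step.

Not relevant to the conversion: origin terminal — on the seller under both FOB and CFR; already in the FOB price and stays in the CFR price. brokerage — on the buyer under both terms; not part of either seller's price.
From FOB to CFR, the seller additionally bears: freight.
CFR price = 45744.03 + 4685.32 = 50429.35

CFR price: USD 50429.35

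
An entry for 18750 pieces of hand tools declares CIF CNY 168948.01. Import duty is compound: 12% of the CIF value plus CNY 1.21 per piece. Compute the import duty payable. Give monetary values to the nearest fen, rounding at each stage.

Import duty: CNY 42961.26

Ad valorem component: 168948.01 × 12% = 20273.76
Specific component: 18750 × 1.21 = 22687.50
Import duty = 20273.76 + 22687.50 = 42961.26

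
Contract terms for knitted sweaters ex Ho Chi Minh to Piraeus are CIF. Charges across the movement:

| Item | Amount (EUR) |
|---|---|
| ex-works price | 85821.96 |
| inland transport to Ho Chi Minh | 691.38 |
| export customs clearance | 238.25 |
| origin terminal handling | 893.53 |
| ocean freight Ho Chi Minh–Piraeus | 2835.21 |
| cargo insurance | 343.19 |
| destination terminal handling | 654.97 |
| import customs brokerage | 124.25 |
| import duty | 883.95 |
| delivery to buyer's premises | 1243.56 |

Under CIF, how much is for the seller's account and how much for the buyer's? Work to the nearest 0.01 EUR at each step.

Seller: EUR 90823.52; buyer: EUR 2906.73

CIF: the seller pays costs through ocean freight and marine insurance to the destination port.
Seller's account: goods 85821.96 + inland to port 691.38 + export clearance 238.25 + origin terminal 893.53 + freight 2835.21 + insurance 343.19 = 90823.52
Buyer's account: destination terminal 654.97 + brokerage 124.25 + duty 883.95 + delivery 1243.56 = 2906.73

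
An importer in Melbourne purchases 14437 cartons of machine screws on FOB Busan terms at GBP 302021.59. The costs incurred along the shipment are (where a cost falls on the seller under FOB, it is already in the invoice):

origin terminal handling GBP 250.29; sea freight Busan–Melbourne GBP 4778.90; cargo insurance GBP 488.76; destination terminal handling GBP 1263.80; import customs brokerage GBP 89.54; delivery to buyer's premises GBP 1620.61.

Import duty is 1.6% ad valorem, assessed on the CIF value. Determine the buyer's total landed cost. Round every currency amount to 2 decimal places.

FOB: the seller bears costs until goods are on board at the origin port; the buyer bears freight, insurance and all costs thereafter.
Already in the invoice (seller's account under FOB): origin terminal — exclude.
CIF value = FOB price + freight + insurance = 302021.59 + 4778.90 + 488.76 = 307289.25
Import duty = 307289.25 × 1.6% = 4916.63
Buyer bears: freight 4778.90 + insurance 488.76 + destination terminal 1263.80 + brokerage 89.54 + delivery 1620.61 + duty 4916.63 = 13158.24
Landed cost = invoice 302021.59 + 13158.24 = 315179.83

Total landed cost: GBP 315179.83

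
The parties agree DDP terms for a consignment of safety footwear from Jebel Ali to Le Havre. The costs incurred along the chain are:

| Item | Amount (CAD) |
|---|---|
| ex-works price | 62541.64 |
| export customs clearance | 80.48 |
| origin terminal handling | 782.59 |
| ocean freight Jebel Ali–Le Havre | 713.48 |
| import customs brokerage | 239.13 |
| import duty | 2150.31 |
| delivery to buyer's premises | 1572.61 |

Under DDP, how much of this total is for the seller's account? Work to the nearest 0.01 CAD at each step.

Seller's account: CAD 68080.24

DDP: the seller bears all costs including import duty.
Seller's account: goods 62541.64 + export clearance 80.48 + origin terminal 782.59 + freight 713.48 + brokerage 239.13 + duty 2150.31 + delivery 1572.61 = 68080.24
Buyer's account: 0.00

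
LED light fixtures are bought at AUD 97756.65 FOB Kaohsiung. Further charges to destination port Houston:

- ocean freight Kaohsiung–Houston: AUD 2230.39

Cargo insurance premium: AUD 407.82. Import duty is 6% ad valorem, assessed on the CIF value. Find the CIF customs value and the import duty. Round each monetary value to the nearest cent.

CIF value: AUD 100394.86; import duty: AUD 6023.69

CIF = FOB price + freight + insurance
CIF = 97756.65 + 2230.39 + 407.82 = 100394.86
Import duty = 100394.86 × 6% = 6023.69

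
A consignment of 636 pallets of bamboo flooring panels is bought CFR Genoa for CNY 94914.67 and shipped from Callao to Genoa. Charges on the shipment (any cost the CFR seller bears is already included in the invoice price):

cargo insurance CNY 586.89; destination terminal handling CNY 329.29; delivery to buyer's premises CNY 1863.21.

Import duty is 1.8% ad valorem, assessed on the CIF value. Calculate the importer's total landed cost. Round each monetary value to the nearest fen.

Total landed cost: CNY 99413.09

CFR: the seller pays costs through ocean freight to the destination port, but not insurance.
CIF value = CFR price + insurance = 94914.67 + 586.89 = 95501.56
Import duty = 95501.56 × 1.8% = 1719.03
Buyer bears: insurance 586.89 + destination terminal 329.29 + delivery 1863.21 + duty 1719.03 = 4498.42
Landed cost = invoice 94914.67 + 4498.42 = 99413.09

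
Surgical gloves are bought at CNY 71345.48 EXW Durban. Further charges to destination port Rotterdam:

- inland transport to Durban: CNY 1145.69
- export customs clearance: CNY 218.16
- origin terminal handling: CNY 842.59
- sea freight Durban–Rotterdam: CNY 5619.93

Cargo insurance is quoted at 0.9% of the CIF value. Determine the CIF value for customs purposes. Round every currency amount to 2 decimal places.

CIF value: CNY 79890.87

Let C be the CIF value. C = EXW price + pre-shipment costs + freight + 0.9% × C
C − 0.9% × C = 71345.48 + 1145.69 + 218.16 + 842.59 + 5619.93
0.991 × C = 79171.85
C = 79171.85 / 0.991 = 79890.87
Insurance premium = 0.9% × 79890.87 = 719.02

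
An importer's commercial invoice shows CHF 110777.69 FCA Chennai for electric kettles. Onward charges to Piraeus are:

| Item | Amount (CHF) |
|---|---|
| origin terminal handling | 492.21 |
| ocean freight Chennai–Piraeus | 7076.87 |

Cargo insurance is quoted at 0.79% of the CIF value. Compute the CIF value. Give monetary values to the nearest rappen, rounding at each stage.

Let C be the CIF value. C = FCA price + pre-shipment costs + freight + 0.79% × C
C − 0.79% × C = 110777.69 + 492.21 + 7076.87
0.9921 × C = 118346.77
C = 118346.77 / 0.9921 = 119289.15
Insurance premium = 0.79% × 119289.15 = 942.38

CIF value: CHF 119289.15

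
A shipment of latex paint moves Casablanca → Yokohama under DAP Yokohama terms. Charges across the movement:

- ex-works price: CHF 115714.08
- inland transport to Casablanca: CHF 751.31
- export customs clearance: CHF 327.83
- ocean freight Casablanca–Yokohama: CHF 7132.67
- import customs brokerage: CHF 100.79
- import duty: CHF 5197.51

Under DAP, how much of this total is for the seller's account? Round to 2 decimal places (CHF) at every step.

DAP: the seller bears all costs to the named destination except import duty and clearance.
Seller's account: goods 115714.08 + inland to port 751.31 + export clearance 327.83 + freight 7132.67 = 123925.89
Buyer's account: brokerage 100.79 + duty 5197.51 = 5298.30

Seller's account: CHF 123925.89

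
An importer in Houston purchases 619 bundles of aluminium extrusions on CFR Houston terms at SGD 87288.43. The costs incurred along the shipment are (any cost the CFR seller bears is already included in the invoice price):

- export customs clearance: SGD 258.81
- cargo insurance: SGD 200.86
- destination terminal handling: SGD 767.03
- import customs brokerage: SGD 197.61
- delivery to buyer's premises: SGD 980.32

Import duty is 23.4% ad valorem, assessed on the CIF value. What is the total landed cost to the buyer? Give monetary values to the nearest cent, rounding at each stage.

Total landed cost: SGD 109906.74

CFR: the seller pays costs through ocean freight to the destination port, but not insurance.
Already in the invoice (seller's account under CFR): export clearance — exclude.
CIF value = CFR price + insurance = 87288.43 + 200.86 = 87489.29
Import duty = 87489.29 × 23.4% = 20472.49
Buyer bears: insurance 200.86 + destination terminal 767.03 + brokerage 197.61 + delivery 980.32 + duty 20472.49 = 22618.31
Landed cost = invoice 87288.43 + 22618.31 = 109906.74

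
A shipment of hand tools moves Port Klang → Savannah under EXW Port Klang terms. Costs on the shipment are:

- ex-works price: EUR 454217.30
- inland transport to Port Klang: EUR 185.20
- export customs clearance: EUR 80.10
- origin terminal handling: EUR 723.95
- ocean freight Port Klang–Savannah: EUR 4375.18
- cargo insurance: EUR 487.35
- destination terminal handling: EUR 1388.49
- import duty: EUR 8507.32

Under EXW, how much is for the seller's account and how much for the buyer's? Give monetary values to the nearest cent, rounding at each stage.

Seller: EUR 454217.30; buyer: EUR 15747.59

EXW: the seller makes goods available at their premises; the buyer bears all onward costs.
Seller's account: goods 454217.30 = 454217.30
Buyer's account: inland to port 185.20 + export clearance 80.10 + origin terminal 723.95 + freight 4375.18 + insurance 487.35 + destination terminal 1388.49 + duty 8507.32 = 15747.59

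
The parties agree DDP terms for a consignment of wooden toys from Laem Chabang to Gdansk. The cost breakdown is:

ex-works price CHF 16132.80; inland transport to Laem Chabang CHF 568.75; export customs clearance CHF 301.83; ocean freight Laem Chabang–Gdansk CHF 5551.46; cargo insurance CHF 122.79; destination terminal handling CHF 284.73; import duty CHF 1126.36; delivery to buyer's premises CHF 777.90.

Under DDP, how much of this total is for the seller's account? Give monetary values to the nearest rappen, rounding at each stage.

DDP: the seller bears all costs including import duty.
Seller's account: goods 16132.80 + inland to port 568.75 + export clearance 301.83 + freight 5551.46 + insurance 122.79 + destination terminal 284.73 + duty 1126.36 + delivery 777.90 = 24866.62
Buyer's account: 0.00

Seller's account: CHF 24866.62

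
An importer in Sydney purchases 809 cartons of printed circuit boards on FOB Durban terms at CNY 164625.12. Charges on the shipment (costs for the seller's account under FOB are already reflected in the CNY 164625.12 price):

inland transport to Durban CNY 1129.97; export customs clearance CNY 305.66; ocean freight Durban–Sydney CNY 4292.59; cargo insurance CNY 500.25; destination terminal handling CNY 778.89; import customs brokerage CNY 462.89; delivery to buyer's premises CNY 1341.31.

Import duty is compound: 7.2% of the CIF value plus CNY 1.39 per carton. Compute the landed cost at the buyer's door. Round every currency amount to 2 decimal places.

Total landed cost: CNY 185323.65

FOB: the seller bears costs until goods are on board at the origin port; the buyer bears freight, insurance and all costs thereafter.
Already in the invoice (seller's account under FOB): inland to port, export clearance — exclude.
CIF value = FOB price + freight + insurance = 164625.12 + 4292.59 + 500.25 = 169417.96
Ad valorem component: 169417.96 × 7.2% = 12198.09
Specific component: 809 × 1.39 = 1124.51
Import duty = 12198.09 + 1124.51 = 13322.60
Buyer bears: freight 4292.59 + insurance 500.25 + destination terminal 778.89 + brokerage 462.89 + delivery 1341.31 + duty 13322.60 = 20698.53
Landed cost = invoice 164625.12 + 20698.53 = 185323.65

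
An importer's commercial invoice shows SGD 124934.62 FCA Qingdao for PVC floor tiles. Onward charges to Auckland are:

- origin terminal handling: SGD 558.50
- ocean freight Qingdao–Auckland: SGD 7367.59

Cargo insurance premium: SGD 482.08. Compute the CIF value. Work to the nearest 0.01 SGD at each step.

CIF = FCA price + pre-shipment costs + freight + insurance
CIF = 124934.62 + 558.50 + 7367.59 + 482.08 = 133342.79

CIF value: SGD 133342.79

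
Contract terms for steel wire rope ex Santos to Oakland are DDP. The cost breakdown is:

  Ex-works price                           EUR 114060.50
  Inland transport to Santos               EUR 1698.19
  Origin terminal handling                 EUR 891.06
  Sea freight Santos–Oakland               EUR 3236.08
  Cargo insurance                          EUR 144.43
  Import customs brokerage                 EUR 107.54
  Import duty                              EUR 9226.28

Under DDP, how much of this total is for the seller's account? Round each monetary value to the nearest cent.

DDP: the seller bears all costs including import duty.
Seller's account: goods 114060.50 + inland to port 1698.19 + origin terminal 891.06 + freight 3236.08 + insurance 144.43 + brokerage 107.54 + duty 9226.28 = 129364.08
Buyer's account: 0.00

Seller's account: EUR 129364.08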